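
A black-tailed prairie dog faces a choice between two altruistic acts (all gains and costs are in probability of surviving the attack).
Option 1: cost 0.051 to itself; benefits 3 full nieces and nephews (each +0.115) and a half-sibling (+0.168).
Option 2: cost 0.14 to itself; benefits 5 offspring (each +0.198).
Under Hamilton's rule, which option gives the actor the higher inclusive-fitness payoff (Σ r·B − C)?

Option 2

Option 1: r to a full niece or nephew = 0.25.
Option 1: r to a half-sibling = 0.25.
Option 1: Σ r·B − C = (3·0.25·0.115 + 1·0.25·0.168) − 0.051 = 0.07725.
Option 2: r to an offspring = 0.5.
Option 2: Σ r·B − C = (5·0.5·0.198) − 0.14 = 0.355.
Option 2 has the higher net inclusive-fitness payoff.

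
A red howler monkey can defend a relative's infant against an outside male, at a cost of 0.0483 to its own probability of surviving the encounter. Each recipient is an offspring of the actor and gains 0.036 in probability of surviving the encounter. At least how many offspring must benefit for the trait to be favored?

r to an offspring = 0.5 (one parent–offspring link: r = (1/2)^1 = 1/2).
Hamilton's rule: n·r·B > C  ⇒  n > C/(r·B) = 0.0483/(0.5·0.036) = 2.683.
The smallest integer exceeding 2.683 is 3.

3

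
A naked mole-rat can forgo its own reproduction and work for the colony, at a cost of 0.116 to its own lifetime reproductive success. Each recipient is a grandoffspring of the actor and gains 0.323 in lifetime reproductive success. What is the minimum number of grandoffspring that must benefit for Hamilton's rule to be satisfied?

r to a grandoffspring = 1/4 (two parent–offspring links: r = (1/2)^2 = 1/4).
Hamilton's rule: n·r·B > C  ⇒  n > C/(r·B) = 0.116/(0.25·0.323) = 1.437.
The smallest integer exceeding 1.437 is 2.

2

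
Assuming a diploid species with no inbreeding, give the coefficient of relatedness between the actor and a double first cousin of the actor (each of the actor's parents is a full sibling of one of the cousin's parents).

Each parent–offspring link contributes a factor of 1/2, and independent paths through distinct common ancestors add.
Double first cousins share both grandparent pairs — four paths of length 4: r = 4·(1/2)^4 = 1/4.

0.25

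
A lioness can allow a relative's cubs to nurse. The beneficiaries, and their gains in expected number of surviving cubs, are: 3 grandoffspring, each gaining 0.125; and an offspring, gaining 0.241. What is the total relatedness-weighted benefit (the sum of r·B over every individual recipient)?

0.21425

r to a grandoffspring = 1/4 (two parent–offspring links: r = (1/2)^2 = 1/4).
r to an offspring = 1/2 (one parent–offspring link: r = (1/2)^1 = 1/2).
Summing one r·B term per recipient: 3·0.25·0.125 + 1·0.5·0.241 = 0.21425.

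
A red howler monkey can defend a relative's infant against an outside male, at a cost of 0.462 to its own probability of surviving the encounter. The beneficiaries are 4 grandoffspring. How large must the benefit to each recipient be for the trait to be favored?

r to a grandoffspring = 0.25 (two parent–offspring links: r = (1/2)^2 = 1/4).
Hamilton's rule with n recipients of equal r: n·r·B > C, so B > C/(n·r) = 0.462/(4·0.25) = 0.462.

0.462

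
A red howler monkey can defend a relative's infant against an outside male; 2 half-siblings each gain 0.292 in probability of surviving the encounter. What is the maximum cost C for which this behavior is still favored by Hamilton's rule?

0.146

r to a half-sibling = 1/4 (half-sibs share one parent — one path of length 2: r = (1/2)^2 = 1/4).
Hamilton's rule: n·r·B > C, so the trait is favored while C < n·r·B = 2·0.25·0.292 = 0.146.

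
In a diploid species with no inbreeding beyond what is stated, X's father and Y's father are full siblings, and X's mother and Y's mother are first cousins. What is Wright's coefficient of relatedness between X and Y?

0.15625

Wright's path rule: contributions from independent ancestry routes add.
X and Y are related in two ways: first cousins through their fathers (r = 1/8) and second cousins through their mothers (r = 1/32).
r = 1/8 + 1/32 = 0.15625.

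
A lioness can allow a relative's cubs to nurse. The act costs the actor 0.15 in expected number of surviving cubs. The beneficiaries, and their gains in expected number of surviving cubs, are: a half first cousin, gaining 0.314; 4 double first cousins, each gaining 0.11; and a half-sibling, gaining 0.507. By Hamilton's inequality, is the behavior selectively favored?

Yes

Hamilton's rule: the trait is favored when the sum of r·B over every recipient exceeds the actor's cost C.
r to a half first cousin = 0.0625 (half first cousins share one grandparent — one path of length 4: r = (1/2)^4 = 1/16).
r to a double first cousin = 1/4 (double first cousins share both grandparent pairs — four paths of length 4: r = 4·(1/2)^4 = 1/4).
r to a half-sibling = 0.25 (half-sibs share one parent — one path of length 2: r = (1/2)^2 = 1/4).
Summing one r·B term per recipient: 1·0.0625·0.314 + 4·0.25·0.11 + 1·0.25·0.507 = 0.256375.
0.256375 > 0.15: the indirect benefit exceeds the cost.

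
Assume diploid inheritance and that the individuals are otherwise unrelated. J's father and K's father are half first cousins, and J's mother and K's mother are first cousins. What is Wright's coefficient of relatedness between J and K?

0.046875

Wright's path rule: contributions from independent ancestry routes add.
J and K are related in two ways: half second cousins through their fathers (r = 1/64) and second cousins through their mothers (r = 1/32).
r = 1/64 + 1/32 = 0.046875.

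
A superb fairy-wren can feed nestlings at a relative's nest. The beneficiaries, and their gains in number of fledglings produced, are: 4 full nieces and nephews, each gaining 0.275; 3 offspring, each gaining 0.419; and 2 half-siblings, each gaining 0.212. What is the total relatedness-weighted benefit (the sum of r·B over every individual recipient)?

1.0095

r to a full niece or nephew = 0.25 (full aunt/uncle↔niece/nephew: two paths of length 3 through the shared grandparent pair: r = 2·(1/2)^3 = 1/4).
r to an offspring = 1/2 (one parent–offspring link: r = (1/2)^1 = 1/2).
r to a half-sibling = 0.25 (half-sibs share one parent — one path of length 2: r = (1/2)^2 = 1/4).
Summing one r·B term per recipient: 4·0.25·0.275 + 3·0.5·0.419 + 2·0.25·0.212 = 1.0095.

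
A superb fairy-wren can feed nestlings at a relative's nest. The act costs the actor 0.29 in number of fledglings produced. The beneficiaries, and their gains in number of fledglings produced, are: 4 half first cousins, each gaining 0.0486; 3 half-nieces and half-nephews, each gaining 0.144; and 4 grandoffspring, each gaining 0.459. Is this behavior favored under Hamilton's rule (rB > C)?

Hamilton's rule: the trait is favored when the sum of r·B over every recipient exceeds the actor's cost C.
r to a half first cousin = 1/16 (half first cousins share one grandparent — one path of length 4: r = (1/2)^4 = 1/16).
r to a half-niece or half-nephew = 0.125 (half-aunt/uncle↔niece/nephew: one path of length 3: r = (1/2)^3 = 1/8).
r to a grandoffspring = 0.25 (two parent–offspring links: r = (1/2)^2 = 1/4).
Summing one r·B term per recipient: 4·0.0625·0.0486 + 3·0.125·0.144 + 4·0.25·0.459 = 0.52515.
0.52515 > 0.29: the indirect benefit exceeds the cost.

Yes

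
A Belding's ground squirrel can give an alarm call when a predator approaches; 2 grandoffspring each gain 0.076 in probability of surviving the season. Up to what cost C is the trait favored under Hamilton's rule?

0.038

r to a grandoffspring = 0.25 (two parent–offspring links: r = (1/2)^2 = 1/4).
Hamilton's rule: n·r·B > C, so the trait is favored while C < n·r·B = 2·0.25·0.076 = 0.038.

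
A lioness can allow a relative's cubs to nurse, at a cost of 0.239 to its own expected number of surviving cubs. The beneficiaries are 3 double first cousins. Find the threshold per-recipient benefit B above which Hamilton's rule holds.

r to a double first cousin = 1/4 (double first cousins share both grandparent pairs — four paths of length 4: r = 4·(1/2)^4 = 1/4).
Hamilton's rule with n recipients of equal r: n·r·B > C, so B > C/(n·r) = 0.239/(3·0.25) = 0.3187.

0.3187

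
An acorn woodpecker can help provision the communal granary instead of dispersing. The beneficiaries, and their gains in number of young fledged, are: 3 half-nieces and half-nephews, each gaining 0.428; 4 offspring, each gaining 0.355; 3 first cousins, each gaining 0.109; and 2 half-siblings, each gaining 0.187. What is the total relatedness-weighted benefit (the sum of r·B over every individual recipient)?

1.004875

r to a half-niece or half-nephew = 1/8 (half-aunt/uncle↔niece/nephew: one path of length 3: r = (1/2)^3 = 1/8).
r to an offspring = 1/2 (one parent–offspring link: r = (1/2)^1 = 1/2).
r to a first cousin = 0.125 (first cousins share one grandparent pair — two paths of length 4: r = 2·(1/2)^4 = 1/8).
r to a half-sibling = 0.25 (half-sibs share one parent — one path of length 2: r = (1/2)^2 = 1/4).
Summing one r·B term per recipient: 3·0.125·0.428 + 4·0.5·0.355 + 3·0.125·0.109 + 2·0.25·0.187 = 1.004875.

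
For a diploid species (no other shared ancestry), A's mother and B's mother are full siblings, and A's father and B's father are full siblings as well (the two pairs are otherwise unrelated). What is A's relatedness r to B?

0.25

With two independent routes of shared ancestry, r is the sum of the two contributions.
A and B are related in two ways: first cousins through their mothers (r = 1/8) and first cousins through their fathers (r = 1/8) — i.e. double first cousins.
r = 1/8 + 1/8 = 1/4 = 0.25.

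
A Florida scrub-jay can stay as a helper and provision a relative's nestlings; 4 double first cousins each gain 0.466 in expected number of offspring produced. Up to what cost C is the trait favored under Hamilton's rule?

r to a double first cousin = 0.25 (double first cousins share both grandparent pairs — four paths of length 4: r = 4·(1/2)^4 = 1/4).
Hamilton's rule: n·r·B > C, so the trait is favored while C < n·r·B = 4·0.25·0.466 = 0.466.

0.466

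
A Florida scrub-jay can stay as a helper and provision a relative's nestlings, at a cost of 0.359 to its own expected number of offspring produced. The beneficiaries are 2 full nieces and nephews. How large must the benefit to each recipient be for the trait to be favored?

r to a full niece or nephew = 1/4 (full aunt/uncle↔niece/nephew: two paths of length 3 through the shared grandparent pair: r = 2·(1/2)^3 = 1/4).
Hamilton's rule with n recipients of equal r: n·r·B > C, so B > C/(n·r) = 0.359/(2·0.25) = 0.718.

0.718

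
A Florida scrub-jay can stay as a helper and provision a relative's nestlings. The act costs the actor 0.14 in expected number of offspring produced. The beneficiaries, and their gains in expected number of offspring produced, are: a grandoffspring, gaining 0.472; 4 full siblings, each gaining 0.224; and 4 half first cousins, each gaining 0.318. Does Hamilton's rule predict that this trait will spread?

Hamilton's rule: the trait is favored when the sum of r·B over every recipient exceeds the actor's cost C.
r to a grandoffspring = 0.25 (two parent–offspring links: r = (1/2)^2 = 1/4).
r to a full sibling = 1/2 (full sibs share both parents — two paths of length 2: r = 2·(1/2)^2 = 1/2).
r to a half first cousin = 0.0625 (half first cousins share one grandparent — one path of length 4: r = (1/2)^4 = 1/16).
Summing one r·B term per recipient: 1·0.25·0.472 + 4·0.5·0.224 + 4·0.0625·0.318 = 0.6455.
0.6455 > 0.14: the indirect benefit exceeds the cost.

Yes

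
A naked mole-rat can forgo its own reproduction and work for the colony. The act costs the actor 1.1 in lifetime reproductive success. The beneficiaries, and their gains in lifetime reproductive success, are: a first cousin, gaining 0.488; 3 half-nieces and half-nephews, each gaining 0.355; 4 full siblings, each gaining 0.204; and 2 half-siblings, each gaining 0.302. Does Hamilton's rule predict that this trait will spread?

Hamilton's rule: the trait is favored when the sum of r·B over every recipient exceeds the actor's cost C.
r to a first cousin = 0.125 (first cousins share one grandparent pair — two paths of length 4: r = 2·(1/2)^4 = 1/8).
r to a half-niece or half-nephew = 0.125 (half-aunt/uncle↔niece/nephew: one path of length 3: r = (1/2)^3 = 1/8).
r to a full sibling = 1/2 (full sibs share both parents — two paths of length 2: r = 2·(1/2)^2 = 1/2).
r to a half-sibling = 1/4 (half-sibs share one parent — one path of length 2: r = (1/2)^2 = 1/4).
Summing one r·B term per recipient: 1·0.125·0.488 + 3·0.125·0.355 + 4·0.5·0.204 + 2·0.25·0.302 = 0.753125.
0.753125 < 1.1: the indirect benefit is less than the cost.

No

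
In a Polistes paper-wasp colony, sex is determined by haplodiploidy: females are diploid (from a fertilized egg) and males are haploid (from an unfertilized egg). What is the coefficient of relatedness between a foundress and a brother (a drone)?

0.25

Her haploid brother carries none of their father's genes and a random half of their mother's genome; that half matches the maternal half of her own genome with probability 1/2: r = 1/2 · 1/2 = 1/4.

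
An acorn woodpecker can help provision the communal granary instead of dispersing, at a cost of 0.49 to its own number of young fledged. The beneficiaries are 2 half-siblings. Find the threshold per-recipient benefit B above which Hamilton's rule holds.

0.98

r to a half-sibling = 1/4 (half-sibs share one parent — one path of length 2: r = (1/2)^2 = 1/4).
Hamilton's rule with n recipients of equal r: n·r·B > C, so B > C/(n·r) = 0.49/(2·0.25) = 0.98.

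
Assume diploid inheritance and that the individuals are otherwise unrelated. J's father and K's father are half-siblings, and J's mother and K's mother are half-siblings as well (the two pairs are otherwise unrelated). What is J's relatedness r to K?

Relatedness sums over independent paths through distinct common ancestors.
J and K are related in two ways: half first cousins through their fathers (r = 1/16) and half first cousins through their mothers (r = 1/16).
r = 1/16 + 1/16 = 1/8 = 0.125.

0.125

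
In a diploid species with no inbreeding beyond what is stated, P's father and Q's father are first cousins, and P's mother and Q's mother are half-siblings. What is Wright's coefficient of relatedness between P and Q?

Independent pedigree routes through distinct common ancestors add.
P and Q are related in two ways: second cousins through their fathers (r = 1/32) and half first cousins through their mothers (r = 1/16).
r = 1/32 + 1/16 = 3/32 = 0.09375.

0.09375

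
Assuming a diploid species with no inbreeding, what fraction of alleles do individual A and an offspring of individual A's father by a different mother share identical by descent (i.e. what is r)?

0.25

Each parent–offspring link contributes a factor of 1/2, and independent paths through distinct common ancestors add.
Half-sibs share one parent — one path of length 2: r = (1/2)^2 = 1/4.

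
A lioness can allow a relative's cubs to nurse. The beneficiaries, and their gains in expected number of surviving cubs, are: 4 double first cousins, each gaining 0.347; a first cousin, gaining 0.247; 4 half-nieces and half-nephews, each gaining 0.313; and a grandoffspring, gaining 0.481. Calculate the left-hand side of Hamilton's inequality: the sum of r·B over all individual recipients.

r to a double first cousin = 0.25 (double first cousins share both grandparent pairs — four paths of length 4: r = 4·(1/2)^4 = 1/4).
r to a first cousin = 0.125 (first cousins share one grandparent pair — two paths of length 4: r = 2·(1/2)^4 = 1/8).
r to a half-niece or half-nephew = 0.125 (half-aunt/uncle↔niece/nephew: one path of length 3: r = (1/2)^3 = 1/8).
r to a grandoffspring = 0.25 (two parent–offspring links: r = (1/2)^2 = 1/4).
Summing one r·B term per recipient: 4·0.25·0.347 + 1·0.125·0.247 + 4·0.125·0.313 + 1·0.25·0.481 = 0.654625.

0.654625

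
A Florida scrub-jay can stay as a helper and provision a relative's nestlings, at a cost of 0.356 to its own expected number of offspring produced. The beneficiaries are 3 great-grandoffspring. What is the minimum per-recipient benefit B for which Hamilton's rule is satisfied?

0.9493

r to a great-grandoffspring = 1/8 (three parent–offspring links: r = (1/2)^3 = 1/8).
Hamilton's rule with n recipients of equal r: n·r·B > C, so B > C/(n·r) = 0.356/(3·0.125) = 0.9493.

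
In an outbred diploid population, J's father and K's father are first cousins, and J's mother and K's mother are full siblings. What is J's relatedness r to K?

0.15625

Relatedness sums over independent paths through distinct common ancestors.
J and K are related in two ways: second cousins through their fathers (r = 1/32) and first cousins through their mothers (r = 1/8).
r = 1/32 + 1/8 = 5/32 = 0.15625.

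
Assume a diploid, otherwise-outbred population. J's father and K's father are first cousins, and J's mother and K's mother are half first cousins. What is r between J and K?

Independent pedigree routes through distinct common ancestors add.
J and K are related in two ways: second cousins through their fathers (r = 1/32) and half second cousins through their mothers (r = 1/64).
r = 1/32 + 1/64 = 0.046875.

0.046875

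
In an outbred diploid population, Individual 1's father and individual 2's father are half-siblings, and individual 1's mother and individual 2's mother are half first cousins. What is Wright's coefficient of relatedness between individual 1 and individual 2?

Independent pedigree routes through distinct common ancestors add.
Individual 1 and individual 2 are related in two ways: half first cousins through their fathers (r = 1/16) and half second cousins through their mothers (r = 1/64).
r = 1/16 + 1/64 = 0.078125.

0.078125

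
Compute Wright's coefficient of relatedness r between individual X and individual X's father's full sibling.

0.25

Each parent–offspring link contributes a factor of 1/2, and independent paths through distinct common ancestors add.
Full aunt/uncle↔niece/nephew: two paths of length 3 through the shared grandparent pair: r = 2·(1/2)^3 = 1/4.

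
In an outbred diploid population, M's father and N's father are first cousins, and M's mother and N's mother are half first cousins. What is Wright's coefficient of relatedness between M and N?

Relatedness sums over independent paths through distinct common ancestors.
M and N are related in two ways: second cousins through their fathers (r = 1/32) and half second cousins through their mothers (r = 1/64).
r = 1/32 + 1/64 = 0.046875.

0.046875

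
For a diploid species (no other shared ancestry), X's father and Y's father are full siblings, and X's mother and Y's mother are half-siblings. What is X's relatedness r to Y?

0.1875

Wright's path rule: contributions from independent ancestry routes add.
X and Y are related in two ways: first cousins through their fathers (r = 1/8) and half first cousins through their mothers (r = 1/16).
r = 1/8 + 1/16 = 0.1875.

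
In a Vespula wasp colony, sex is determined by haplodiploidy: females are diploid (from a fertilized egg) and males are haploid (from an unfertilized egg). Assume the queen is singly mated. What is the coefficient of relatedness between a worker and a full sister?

Haplodiploid full sisters inherit their father's entire haploid genome identically (contributing 1/2) and on average half of their mother's contribution (1/2 · 1/2 = 1/4); r = 1/2 + 1/4 = 3/4.

0.75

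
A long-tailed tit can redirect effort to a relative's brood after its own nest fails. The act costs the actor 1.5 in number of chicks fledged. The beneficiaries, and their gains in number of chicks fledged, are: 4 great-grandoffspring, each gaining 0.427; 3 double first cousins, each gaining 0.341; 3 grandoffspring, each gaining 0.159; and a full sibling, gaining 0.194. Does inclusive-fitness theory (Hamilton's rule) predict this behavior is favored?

Hamilton's rule: the trait is favored when the sum of r·B over every recipient exceeds the actor's cost C.
r to a great-grandoffspring = 1/8 (three parent–offspring links: r = (1/2)^3 = 1/8).
r to a double first cousin = 1/4 (double first cousins share both grandparent pairs — four paths of length 4: r = 4·(1/2)^4 = 1/4).
r to a grandoffspring = 1/4 (two parent–offspring links: r = (1/2)^2 = 1/4).
r to a full sibling = 1/2 (full sibs share both parents — two paths of length 2: r = 2·(1/2)^2 = 1/2).
Summing one r·B term per recipient: 4·0.125·0.427 + 3·0.25·0.341 + 3·0.25·0.159 + 1·0.5·0.194 = 0.6855.
0.6855 < 1.5: the indirect benefit is less than the cost.

No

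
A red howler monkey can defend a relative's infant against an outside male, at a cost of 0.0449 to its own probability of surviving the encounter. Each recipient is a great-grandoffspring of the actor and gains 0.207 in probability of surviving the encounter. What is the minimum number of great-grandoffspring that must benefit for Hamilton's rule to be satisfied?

2

r to a great-grandoffspring = 1/8 (three parent–offspring links: r = (1/2)^3 = 1/8).
Hamilton's rule: n·r·B > C  ⇒  n > C/(r·B) = 0.0449/(0.125·0.207) = 1.735.
The smallest integer exceeding 1.735 is 2.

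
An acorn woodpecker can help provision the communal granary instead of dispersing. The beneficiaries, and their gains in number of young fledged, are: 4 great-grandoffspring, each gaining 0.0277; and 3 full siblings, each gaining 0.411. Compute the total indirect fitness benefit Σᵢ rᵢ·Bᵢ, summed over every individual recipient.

r to a great-grandoffspring = 0.125 (three parent–offspring links: r = (1/2)^3 = 1/8).
r to a full sibling = 1/2 (full sibs share both parents — two paths of length 2: r = 2·(1/2)^2 = 1/2).
Summing one r·B term per recipient: 4·0.125·0.0277 + 3·0.5·0.411 = 0.63035.

0.63035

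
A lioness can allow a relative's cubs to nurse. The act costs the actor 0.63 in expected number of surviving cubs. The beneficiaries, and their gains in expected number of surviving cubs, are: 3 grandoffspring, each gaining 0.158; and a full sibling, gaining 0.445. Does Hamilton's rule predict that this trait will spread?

No

Hamilton's rule: the trait is favored when the sum of r·B over every recipient exceeds the actor's cost C.
r to a grandoffspring = 0.25 (two parent–offspring links: r = (1/2)^2 = 1/4).
r to a full sibling = 0.5 (full sibs share both parents — two paths of length 2: r = 2·(1/2)^2 = 1/2).
Summing one r·B term per recipient: 3·0.25·0.158 + 1·0.5·0.445 = 0.341.
0.341 < 0.63: the indirect benefit is less than the cost.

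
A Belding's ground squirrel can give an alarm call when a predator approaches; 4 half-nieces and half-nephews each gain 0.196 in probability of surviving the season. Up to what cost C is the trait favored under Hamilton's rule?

r to a half-niece or half-nephew = 0.125 (half-aunt/uncle↔niece/nephew: one path of length 3: r = (1/2)^3 = 1/8).
Hamilton's rule: n·r·B > C, so the trait is favored while C < n·r·B = 4·0.125·0.196 = 0.098.

0.098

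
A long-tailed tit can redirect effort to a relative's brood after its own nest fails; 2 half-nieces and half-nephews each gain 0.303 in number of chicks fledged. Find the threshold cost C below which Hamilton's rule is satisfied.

0.07575

r to a half-niece or half-nephew = 0.125 (half-aunt/uncle↔niece/nephew: one path of length 3: r = (1/2)^3 = 1/8).
Hamilton's rule: n·r·B > C, so the trait is favored while C < n·r·B = 2·0.125·0.303 = 0.07575.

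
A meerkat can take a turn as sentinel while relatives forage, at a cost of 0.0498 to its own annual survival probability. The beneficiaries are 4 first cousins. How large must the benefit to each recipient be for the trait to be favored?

0.0996

r to a first cousin = 1/8 (first cousins share one grandparent pair — two paths of length 4: r = 2·(1/2)^4 = 1/8).
Hamilton's rule with n recipients of equal r: n·r·B > C, so B > C/(n·r) = 0.0498/(4·0.125) = 0.0996.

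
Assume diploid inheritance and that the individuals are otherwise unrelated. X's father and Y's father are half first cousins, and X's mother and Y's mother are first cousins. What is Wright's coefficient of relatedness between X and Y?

Relatedness sums over independent paths through distinct common ancestors.
X and Y are related in two ways: half second cousins through their fathers (r = 1/64) and second cousins through their mothers (r = 1/32).
r = 1/64 + 1/32 = 3/64 = 0.046875.

0.046875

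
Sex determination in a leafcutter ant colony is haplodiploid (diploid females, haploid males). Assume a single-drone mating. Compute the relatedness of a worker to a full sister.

Haplodiploid full sisters inherit their father's entire haploid genome identically (contributing 1/2) and on average half of their mother's contribution (1/2 · 1/2 = 1/4); r = 1/2 + 1/4 = 3/4.

0.75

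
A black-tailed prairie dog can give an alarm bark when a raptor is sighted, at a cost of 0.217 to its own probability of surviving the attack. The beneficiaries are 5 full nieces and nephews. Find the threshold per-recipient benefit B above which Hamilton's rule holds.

0.1736

r to a full niece or nephew = 0.25 (full aunt/uncle↔niece/nephew: two paths of length 3 through the shared grandparent pair: r = 2·(1/2)^3 = 1/4).
Hamilton's rule with n recipients of equal r: n·r·B > C, so B > C/(n·r) = 0.217/(5·0.25) = 0.1736.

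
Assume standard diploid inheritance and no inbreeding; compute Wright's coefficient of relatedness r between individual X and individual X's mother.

Each parent–offspring link contributes a factor of 1/2, and independent paths through distinct common ancestors add.
One parent–offspring link: r = (1/2)^1 = 1/2.

0.5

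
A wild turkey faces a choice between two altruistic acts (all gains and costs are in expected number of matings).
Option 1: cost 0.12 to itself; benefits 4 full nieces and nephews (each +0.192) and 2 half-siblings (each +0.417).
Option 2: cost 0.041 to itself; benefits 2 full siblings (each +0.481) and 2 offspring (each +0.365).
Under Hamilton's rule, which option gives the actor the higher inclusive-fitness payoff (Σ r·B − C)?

Option 1: r to a full niece or nephew = 0.25.
Option 1: r to a half-sibling = 0.25.
Option 1: Σ r·B − C = (4·0.25·0.192 + 2·0.25·0.417) − 0.12 = 0.2805.
Option 2: r to a full sibling = 0.5.
Option 2: r to an offspring = 0.5.
Option 2: Σ r·B − C = (2·0.5·0.481 + 2·0.5·0.365) − 0.041 = 0.805.
Option 2 has the higher net inclusive-fitness payoff.

Option 2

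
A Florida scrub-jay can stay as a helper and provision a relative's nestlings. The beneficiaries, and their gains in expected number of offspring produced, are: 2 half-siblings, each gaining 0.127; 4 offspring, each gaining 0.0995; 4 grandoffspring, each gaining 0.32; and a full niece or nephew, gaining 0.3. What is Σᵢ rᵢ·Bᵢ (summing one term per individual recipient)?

0.6575

r to a half-sibling = 0.25 (half-sibs share one parent — one path of length 2: r = (1/2)^2 = 1/4).
r to an offspring = 1/2 (one parent–offspring link: r = (1/2)^1 = 1/2).
r to a grandoffspring = 1/4 (two parent–offspring links: r = (1/2)^2 = 1/4).
r to a full niece or nephew = 1/4 (full aunt/uncle↔niece/nephew: two paths of length 3 through the shared grandparent pair: r = 2·(1/2)^3 = 1/4).
Summing one r·B term per recipient: 2·0.25·0.127 + 4·0.5·0.0995 + 4·0.25·0.32 + 1·0.25·0.3 = 0.6575.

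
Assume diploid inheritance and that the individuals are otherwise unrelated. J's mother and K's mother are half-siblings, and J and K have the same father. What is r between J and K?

Relatedness sums over independent paths through distinct common ancestors.
J and K are related in two ways: half first cousins through their mothers (r = 1/16) and half-sibs through their shared father (r = 1/4).
r = 1/16 + 1/4 = 0.3125.

0.3125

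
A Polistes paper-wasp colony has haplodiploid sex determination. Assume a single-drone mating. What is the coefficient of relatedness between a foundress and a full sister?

0.75

Haplodiploid full sisters inherit their father's entire haploid genome identically (contributing 1/2) and on average half of their mother's contribution (1/2 · 1/2 = 1/4); r = 1/2 + 1/4 = 3/4.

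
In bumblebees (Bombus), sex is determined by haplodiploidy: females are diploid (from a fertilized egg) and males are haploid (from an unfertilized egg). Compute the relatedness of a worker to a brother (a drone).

0.25

Her haploid brother carries none of their father's genes and a random half of their mother's genome; that half matches the maternal half of her own genome with probability 1/2: r = 1/2 · 1/2 = 1/4.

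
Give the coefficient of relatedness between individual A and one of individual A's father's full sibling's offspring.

Each parent–offspring link contributes a factor of 1/2, and independent paths through distinct common ancestors add.
First cousins share one grandparent pair — two paths of length 4: r = 2·(1/2)^4 = 1/8.

0.125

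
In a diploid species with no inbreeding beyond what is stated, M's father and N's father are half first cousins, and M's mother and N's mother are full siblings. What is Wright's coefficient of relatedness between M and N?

Wright's path rule: contributions from independent ancestry routes add.
M and N are related in two ways: half second cousins through their fathers (r = 1/64) and first cousins through their mothers (r = 1/8).
r = 1/64 + 1/8 = 0.140625.

0.140625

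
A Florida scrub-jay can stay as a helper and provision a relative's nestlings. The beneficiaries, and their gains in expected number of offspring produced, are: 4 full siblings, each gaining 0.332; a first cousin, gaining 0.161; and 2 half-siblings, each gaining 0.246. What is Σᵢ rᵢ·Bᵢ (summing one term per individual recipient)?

0.807125

r to a full sibling = 0.5 (full sibs share both parents — two paths of length 2: r = 2·(1/2)^2 = 1/2).
r to a first cousin = 1/8 (first cousins share one grandparent pair — two paths of length 4: r = 2·(1/2)^4 = 1/8).
r to a half-sibling = 1/4 (half-sibs share one parent — one path of length 2: r = (1/2)^2 = 1/4).
Summing one r·B term per recipient: 4·0.5·0.332 + 1·0.125·0.161 + 2·0.25·0.246 = 0.807125.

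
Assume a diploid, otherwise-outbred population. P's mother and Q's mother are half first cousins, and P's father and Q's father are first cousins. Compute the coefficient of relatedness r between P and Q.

0.046875

Wright's path rule: contributions from independent ancestry routes add.
P and Q are related in two ways: half second cousins through their mothers (r = 1/64) and second cousins through their fathers (r = 1/32).
r = 1/64 + 1/32 = 3/64 = 0.046875.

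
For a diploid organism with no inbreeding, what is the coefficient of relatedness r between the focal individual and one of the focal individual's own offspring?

0.5

Each parent–offspring link contributes a factor of 1/2, and independent paths through distinct common ancestors add.
One parent–offspring link: r = (1/2)^1 = 1/2.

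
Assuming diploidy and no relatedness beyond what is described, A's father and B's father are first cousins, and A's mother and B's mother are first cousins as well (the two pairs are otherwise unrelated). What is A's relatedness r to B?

0.0625

Independent pedigree routes through distinct common ancestors add.
A and B are related in two ways: second cousins through their fathers (r = 1/32) and second cousins through their mothers (r = 1/32).
r = 1/32 + 1/32 = 0.0625.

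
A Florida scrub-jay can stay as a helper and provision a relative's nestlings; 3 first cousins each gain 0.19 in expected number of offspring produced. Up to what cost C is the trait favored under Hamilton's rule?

0.07125

r to a first cousin = 0.125 (first cousins share one grandparent pair — two paths of length 4: r = 2·(1/2)^4 = 1/8).
Hamilton's rule: n·r·B > C, so the trait is favored while C < n·r·B = 3·0.125·0.19 = 0.07125.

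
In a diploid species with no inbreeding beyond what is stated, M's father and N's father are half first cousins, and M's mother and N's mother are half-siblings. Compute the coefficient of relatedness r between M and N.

Relatedness sums over independent paths through distinct common ancestors.
M and N are related in two ways: half second cousins through their fathers (r = 1/64) and half first cousins through their mothers (r = 1/16).
r = 1/64 + 1/16 = 5/64 = 0.078125.

0.078125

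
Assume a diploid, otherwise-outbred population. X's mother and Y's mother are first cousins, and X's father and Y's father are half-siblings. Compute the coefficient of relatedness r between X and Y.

0.09375

With two independent routes of shared ancestry, r is the sum of the two contributions.
X and Y are related in two ways: second cousins through their mothers (r = 1/32) and half first cousins through their fathers (r = 1/16).
r = 1/32 + 1/16 = 0.09375.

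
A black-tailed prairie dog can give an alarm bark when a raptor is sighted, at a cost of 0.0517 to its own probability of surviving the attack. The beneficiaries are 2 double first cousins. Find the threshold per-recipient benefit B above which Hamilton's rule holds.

0.1034

r to a double first cousin = 0.25 (double first cousins share both grandparent pairs — four paths of length 4: r = 4·(1/2)^4 = 1/4).
Hamilton's rule with n recipients of equal r: n·r·B > C, so B > C/(n·r) = 0.0517/(2·0.25) = 0.1034.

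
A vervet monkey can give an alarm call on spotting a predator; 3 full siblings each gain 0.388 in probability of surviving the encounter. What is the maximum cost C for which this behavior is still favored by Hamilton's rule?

0.582

r to a full sibling = 0.5 (full sibs share both parents — two paths of length 2: r = 2·(1/2)^2 = 1/2).
Hamilton's rule: n·r·B > C, so the trait is favored while C < n·r·B = 3·0.5·0.388 = 0.582.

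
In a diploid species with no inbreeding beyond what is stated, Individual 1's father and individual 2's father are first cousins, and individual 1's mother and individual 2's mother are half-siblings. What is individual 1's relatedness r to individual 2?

0.09375

Relatedness sums over independent paths through distinct common ancestors.
Individual 1 and individual 2 are related in two ways: second cousins through their fathers (r = 1/32) and half first cousins through their mothers (r = 1/16).
r = 1/32 + 1/16 = 3/32 = 0.09375.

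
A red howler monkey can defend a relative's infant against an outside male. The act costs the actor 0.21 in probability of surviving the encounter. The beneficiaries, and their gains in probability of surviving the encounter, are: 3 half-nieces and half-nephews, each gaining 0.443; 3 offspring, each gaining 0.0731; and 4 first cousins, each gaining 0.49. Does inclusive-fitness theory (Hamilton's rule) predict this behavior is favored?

Yes

Hamilton's rule: the trait is favored when the sum of r·B over every recipient exceeds the actor's cost C.
r to a half-niece or half-nephew = 0.125 (half-aunt/uncle↔niece/nephew: one path of length 3: r = (1/2)^3 = 1/8).
r to an offspring = 1/2 (one parent–offspring link: r = (1/2)^1 = 1/2).
r to a first cousin = 0.125 (first cousins share one grandparent pair — two paths of length 4: r = 2·(1/2)^4 = 1/8).
Summing one r·B term per recipient: 3·0.125·0.443 + 3·0.5·0.0731 + 4·0.125·0.49 = 0.520775.
0.520775 > 0.21: the indirect benefit exceeds the cost.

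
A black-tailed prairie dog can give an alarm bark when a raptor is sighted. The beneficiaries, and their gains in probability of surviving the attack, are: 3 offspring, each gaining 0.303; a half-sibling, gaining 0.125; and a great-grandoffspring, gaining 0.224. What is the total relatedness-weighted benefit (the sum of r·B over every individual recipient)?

r to an offspring = 1/2 (one parent–offspring link: r = (1/2)^1 = 1/2).
r to a half-sibling = 0.25 (half-sibs share one parent — one path of length 2: r = (1/2)^2 = 1/4).
r to a great-grandoffspring = 0.125 (three parent–offspring links: r = (1/2)^3 = 1/8).
Summing one r·B term per recipient: 3·0.5·0.303 + 1·0.25·0.125 + 1·0.125·0.224 = 0.51375.

0.51375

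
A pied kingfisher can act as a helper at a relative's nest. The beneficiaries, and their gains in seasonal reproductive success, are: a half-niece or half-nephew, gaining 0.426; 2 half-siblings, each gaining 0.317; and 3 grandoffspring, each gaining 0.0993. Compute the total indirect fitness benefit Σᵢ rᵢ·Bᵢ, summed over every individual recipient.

0.286225

r to a half-niece or half-nephew = 0.125 (half-aunt/uncle↔niece/nephew: one path of length 3: r = (1/2)^3 = 1/8).
r to a half-sibling = 1/4 (half-sibs share one parent — one path of length 2: r = (1/2)^2 = 1/4).
r to a grandoffspring = 0.25 (two parent–offspring links: r = (1/2)^2 = 1/4).
Summing one r·B term per recipient: 1·0.125·0.426 + 2·0.25·0.317 + 3·0.25·0.0993 = 0.286225.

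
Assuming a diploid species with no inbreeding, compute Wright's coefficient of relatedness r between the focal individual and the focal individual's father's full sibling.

0.25

Each parent–offspring link contributes a factor of 1/2, and independent paths through distinct common ancestors add.
Full aunt/uncle↔niece/nephew: two paths of length 3 through the shared grandparent pair: r = 2·(1/2)^3 = 1/4.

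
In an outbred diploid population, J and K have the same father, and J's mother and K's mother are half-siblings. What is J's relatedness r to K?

0.3125

Wright's path rule: contributions from independent ancestry routes add.
J and K are related in two ways: half-sibs through their shared father (r = 1/4) and half first cousins through their mothers (r = 1/16).
r = 1/4 + 1/16 = 0.3125.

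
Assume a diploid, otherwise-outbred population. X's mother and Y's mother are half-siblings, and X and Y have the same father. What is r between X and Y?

0.3125

Relatedness sums over independent paths through distinct common ancestors.
X and Y are related in two ways: half first cousins through their mothers (r = 1/16) and half-sibs through their shared father (r = 1/4).
r = 1/16 + 1/4 = 0.3125.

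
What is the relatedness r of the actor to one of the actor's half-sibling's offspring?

Each parent–offspring link contributes a factor of 1/2, and independent paths through distinct common ancestors add.
Half-aunt/uncle↔niece/nephew: one path of length 3: r = (1/2)^3 = 1/8.

0.125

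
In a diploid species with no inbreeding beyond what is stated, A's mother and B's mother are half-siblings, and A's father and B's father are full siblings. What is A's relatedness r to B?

Independent pedigree routes through distinct common ancestors add.
A and B are related in two ways: half first cousins through their mothers (r = 1/16) and first cousins through their fathers (r = 1/8).
r = 1/16 + 1/8 = 0.1875.

0.1875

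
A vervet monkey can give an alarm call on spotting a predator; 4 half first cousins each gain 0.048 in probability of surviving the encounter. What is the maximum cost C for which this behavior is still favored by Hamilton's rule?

r to a half first cousin = 1/16 (half first cousins share one grandparent — one path of length 4: r = (1/2)^4 = 1/16).
Hamilton's rule: n·r·B > C, so the trait is favored while C < n·r·B = 4·0.0625·0.048 = 0.012.

0.012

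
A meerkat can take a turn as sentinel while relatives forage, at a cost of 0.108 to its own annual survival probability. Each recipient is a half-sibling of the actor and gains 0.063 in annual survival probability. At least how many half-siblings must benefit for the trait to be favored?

7

r to a half-sibling = 0.25 (half-sibs share one parent — one path of length 2: r = (1/2)^2 = 1/4).
Hamilton's rule: n·r·B > C  ⇒  n > C/(r·B) = 0.108/(0.25·0.063) = 6.857.
The smallest integer exceeding 6.857 is 7.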